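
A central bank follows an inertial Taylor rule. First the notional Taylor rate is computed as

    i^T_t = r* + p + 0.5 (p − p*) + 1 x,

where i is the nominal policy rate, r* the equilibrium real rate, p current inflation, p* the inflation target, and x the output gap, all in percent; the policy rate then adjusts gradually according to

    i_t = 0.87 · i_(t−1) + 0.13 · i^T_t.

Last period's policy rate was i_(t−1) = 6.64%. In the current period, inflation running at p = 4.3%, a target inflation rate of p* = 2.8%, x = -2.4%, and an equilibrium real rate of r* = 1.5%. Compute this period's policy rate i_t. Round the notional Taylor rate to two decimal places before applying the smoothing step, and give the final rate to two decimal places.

i^T_t = 1.5 + 4.3 + 0.5 × (4.3 − 2.8) + 1 × (-2.4)
   = 1.5 + 4.3 + 0.75 − 2.4 = 4.15
i_t = 0.87 × 6.64 + 0.13 × 4.15 = 5.7768 + 0.5395 = 6.32

6.32%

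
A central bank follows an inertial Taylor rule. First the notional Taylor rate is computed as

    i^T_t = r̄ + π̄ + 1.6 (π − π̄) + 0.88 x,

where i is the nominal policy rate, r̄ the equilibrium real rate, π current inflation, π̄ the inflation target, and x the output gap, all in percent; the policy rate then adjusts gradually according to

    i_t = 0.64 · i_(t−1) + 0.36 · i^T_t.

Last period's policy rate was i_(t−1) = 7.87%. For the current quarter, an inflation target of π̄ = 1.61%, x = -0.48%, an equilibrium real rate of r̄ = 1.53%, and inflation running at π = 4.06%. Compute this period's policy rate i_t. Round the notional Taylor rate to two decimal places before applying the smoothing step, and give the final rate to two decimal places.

7.43%

i^T_t = 1.53 + 1.61 + 1.6 × (4.06 − 1.61) + 0.88 × (-0.48)
   = 1.53 + 1.61 + 3.92 − 0.4224 = 6.64
i_t = 0.64 × 7.87 + 0.36 × 6.64 = 5.0368 + 2.3904 = 7.43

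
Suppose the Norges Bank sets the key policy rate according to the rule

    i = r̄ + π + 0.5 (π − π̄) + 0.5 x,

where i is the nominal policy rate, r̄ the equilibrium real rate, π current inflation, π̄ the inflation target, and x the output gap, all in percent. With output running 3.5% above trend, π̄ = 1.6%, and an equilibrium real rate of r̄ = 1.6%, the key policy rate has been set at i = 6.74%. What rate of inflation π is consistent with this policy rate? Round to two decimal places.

2.79%

Output 3.5% above potential → x = 3.5.
Collecting π: i = r̄ + (1 + 0.5) π − 0.5 π̄ + 0.5 x
1.5 π = 6.74 − 1.6 + 0.5 × 1.6 − 0.5 × 3.5 = 4.19
π = 4.19 / 1.5 = 2.79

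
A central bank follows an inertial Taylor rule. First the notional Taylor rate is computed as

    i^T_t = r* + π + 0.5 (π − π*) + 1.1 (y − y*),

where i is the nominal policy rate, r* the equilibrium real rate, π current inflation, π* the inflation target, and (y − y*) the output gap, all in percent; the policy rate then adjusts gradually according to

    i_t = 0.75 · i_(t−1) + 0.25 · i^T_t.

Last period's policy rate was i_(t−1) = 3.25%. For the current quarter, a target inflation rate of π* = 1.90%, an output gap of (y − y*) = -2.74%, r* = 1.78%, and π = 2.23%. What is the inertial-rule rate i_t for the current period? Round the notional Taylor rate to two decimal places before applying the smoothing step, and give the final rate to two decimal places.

2.73%

i^T_t = 1.78 + 2.23 + 0.5 × (2.23 − 1.90) + 1.1 × (-2.74)
   = 1.78 + 2.23 + 0.165 − 3.014 = 1.16
i_t = 0.75 × 3.25 + 0.25 × 1.16 = 2.4375 + 0.29 = 2.73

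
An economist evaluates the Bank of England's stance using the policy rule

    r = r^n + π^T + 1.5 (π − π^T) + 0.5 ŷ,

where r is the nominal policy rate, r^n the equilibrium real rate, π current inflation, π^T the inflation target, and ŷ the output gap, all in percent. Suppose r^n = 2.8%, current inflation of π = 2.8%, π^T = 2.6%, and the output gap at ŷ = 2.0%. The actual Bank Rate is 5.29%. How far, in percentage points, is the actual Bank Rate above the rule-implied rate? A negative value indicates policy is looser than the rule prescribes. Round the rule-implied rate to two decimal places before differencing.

-1.41 pp

r = 2.8 + 2.6 + 1.5 × (2.8 − 2.6) + 0.5 × 2.0
   = 2.8 + 2.6 + 0.3 + 1 = 6.70
Deviation = 5.29 − 6.70 = -1.41 pp.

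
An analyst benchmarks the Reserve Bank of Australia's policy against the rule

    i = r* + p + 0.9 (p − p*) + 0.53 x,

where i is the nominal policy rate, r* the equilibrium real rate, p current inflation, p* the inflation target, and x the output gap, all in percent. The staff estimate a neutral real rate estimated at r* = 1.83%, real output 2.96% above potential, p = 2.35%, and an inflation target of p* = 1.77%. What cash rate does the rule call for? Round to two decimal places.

6.27%

Output 2.96% above potential → x = 2.96.
i = 1.83 + 2.35 + 0.9 × (2.35 − 1.77) + 0.53 × 2.96
   = 1.83 + 2.35 + 0.522 + 1.5688 = 6.27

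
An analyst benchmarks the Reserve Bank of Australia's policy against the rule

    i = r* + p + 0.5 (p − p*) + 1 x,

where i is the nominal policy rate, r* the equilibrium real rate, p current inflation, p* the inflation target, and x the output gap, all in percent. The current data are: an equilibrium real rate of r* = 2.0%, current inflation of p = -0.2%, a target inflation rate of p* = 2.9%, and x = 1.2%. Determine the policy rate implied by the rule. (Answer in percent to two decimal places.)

1.45%

i = 2.0 + (-0.2) + 0.5 × (-0.2 − 2.9) + 1 × 1.2
   = 2.0 − 0.2 − 1.55 + 1.2 = 1.45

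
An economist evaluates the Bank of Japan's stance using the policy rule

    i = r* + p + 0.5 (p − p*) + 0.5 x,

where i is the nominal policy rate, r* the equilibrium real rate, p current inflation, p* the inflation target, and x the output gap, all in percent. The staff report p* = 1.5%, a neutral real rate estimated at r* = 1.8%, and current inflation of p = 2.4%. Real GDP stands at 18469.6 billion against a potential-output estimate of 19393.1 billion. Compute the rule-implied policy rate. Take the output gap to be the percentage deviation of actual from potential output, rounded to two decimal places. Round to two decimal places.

Output gap = 100 × (18469.6 − 19393.1) / 19393.1 = -4.76%.
i = 1.80 + 2.40 + 0.5 × (2.40 − 1.50) + 0.5 × (-4.76)
   = 1.80 + 2.4 + 0.45 − 2.38 = 2.27

2.27%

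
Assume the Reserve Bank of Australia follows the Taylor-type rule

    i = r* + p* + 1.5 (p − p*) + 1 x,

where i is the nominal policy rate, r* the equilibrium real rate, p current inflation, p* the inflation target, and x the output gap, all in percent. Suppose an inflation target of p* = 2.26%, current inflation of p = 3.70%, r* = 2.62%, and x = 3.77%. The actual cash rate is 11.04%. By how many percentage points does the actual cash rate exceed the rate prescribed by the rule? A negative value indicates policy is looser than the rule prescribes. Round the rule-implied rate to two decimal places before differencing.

i = 2.62 + 2.26 + 1.5 × (3.70 − 2.26) + 1 × 3.77
   = 2.62 + 2.26 + 2.16 + 3.77 = 10.81
Deviation = 11.04 − 10.81 = 0.23 pp.

0.23 pp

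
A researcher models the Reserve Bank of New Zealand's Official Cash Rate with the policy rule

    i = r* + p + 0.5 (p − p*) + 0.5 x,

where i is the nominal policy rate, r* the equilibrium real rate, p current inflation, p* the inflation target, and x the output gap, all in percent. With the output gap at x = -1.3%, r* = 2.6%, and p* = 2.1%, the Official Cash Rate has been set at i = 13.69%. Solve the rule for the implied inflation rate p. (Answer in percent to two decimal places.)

Collecting p: i = r* + (1 + 0.5) p − 0.5 p* + 0.5 x
1.5 p = 13.69 − 2.6 + 0.5 × 2.1 − 0.5 × (-1.3) = 12.79
p = 12.79 / 1.5 = 8.53

8.53%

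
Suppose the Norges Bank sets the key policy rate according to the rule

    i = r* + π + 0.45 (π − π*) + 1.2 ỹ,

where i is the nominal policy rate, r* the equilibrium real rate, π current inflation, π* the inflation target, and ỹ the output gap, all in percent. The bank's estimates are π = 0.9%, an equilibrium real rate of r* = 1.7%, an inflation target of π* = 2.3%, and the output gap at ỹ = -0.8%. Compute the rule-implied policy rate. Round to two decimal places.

1.01%

i = 1.7 + 0.9 + 0.45 × (0.9 − 2.3) + 1.2 × (-0.8)
   = 1.7 + 0.9 − 0.63 − 0.96 = 1.01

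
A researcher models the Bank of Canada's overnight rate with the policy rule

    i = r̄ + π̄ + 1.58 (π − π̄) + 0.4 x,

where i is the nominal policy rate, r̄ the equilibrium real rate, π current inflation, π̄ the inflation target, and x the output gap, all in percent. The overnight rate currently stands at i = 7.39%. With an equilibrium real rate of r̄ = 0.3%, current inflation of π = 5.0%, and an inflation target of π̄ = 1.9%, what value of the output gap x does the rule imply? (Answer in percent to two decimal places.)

0.4 x = 7.39 − 0.3 − 1.9 − 1.58 × (5.0 − 1.9) = 0.292
x = 0.292 / 0.4 = 0.73

0.73%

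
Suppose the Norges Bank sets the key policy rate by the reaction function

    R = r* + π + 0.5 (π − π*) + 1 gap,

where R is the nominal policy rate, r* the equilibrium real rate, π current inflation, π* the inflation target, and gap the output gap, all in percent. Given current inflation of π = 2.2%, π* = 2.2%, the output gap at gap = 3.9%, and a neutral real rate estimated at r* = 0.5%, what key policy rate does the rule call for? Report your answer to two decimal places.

R = 0.5 + 2.2 + 0.5 × (2.2 − 2.2) + 1 × 3.9
   = 0.5 + 2.2 + 0 + 3.9 = 6.60

6.60%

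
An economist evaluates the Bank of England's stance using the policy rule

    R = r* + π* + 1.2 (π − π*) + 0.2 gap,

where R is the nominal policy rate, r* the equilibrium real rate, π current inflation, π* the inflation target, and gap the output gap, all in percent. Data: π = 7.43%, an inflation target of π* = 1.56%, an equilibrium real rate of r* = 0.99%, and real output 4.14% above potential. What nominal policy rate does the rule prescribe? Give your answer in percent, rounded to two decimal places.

Output 4.14% above potential → gap = 4.14.
R = 0.99 + 1.56 + 1.2 × (7.43 − 1.56) + 0.2 × 4.14
   = 0.99 + 1.56 + 7.044 + 0.828 = 10.42

10.42%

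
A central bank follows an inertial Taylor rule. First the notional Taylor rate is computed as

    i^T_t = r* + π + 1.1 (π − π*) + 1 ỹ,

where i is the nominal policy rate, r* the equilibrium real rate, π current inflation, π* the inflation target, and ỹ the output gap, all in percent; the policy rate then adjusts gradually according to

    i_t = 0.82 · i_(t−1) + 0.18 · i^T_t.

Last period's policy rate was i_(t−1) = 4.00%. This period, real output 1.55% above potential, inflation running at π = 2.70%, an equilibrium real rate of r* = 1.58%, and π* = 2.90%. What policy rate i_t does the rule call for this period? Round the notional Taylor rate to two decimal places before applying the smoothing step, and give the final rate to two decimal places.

4.29%

Output 1.55% above potential → ỹ = 1.55.
i^T_t = 1.58 + 2.70 + 1.1 × (2.70 − 2.90) + 1 × 1.55
   = 1.58 + 2.7 − 0.22 + 1.55 = 5.61
i_t = 0.82 × 4.00 + 0.18 × 5.61 = 3.28 + 1.0098 = 4.29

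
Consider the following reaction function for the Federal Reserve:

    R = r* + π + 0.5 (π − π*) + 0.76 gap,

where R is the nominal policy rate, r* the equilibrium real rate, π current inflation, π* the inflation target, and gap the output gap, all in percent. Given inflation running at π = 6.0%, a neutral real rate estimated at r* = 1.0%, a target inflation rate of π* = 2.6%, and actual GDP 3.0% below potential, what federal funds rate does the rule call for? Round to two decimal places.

Output 3.0% below potential → gap = -3.0.
R = 1.0 + 6.0 + 0.5 × (6.0 − 2.6) + 0.76 × (-3.0)
   = 1.0 + 6 + 1.7 − 2.28 = 6.42

6.42%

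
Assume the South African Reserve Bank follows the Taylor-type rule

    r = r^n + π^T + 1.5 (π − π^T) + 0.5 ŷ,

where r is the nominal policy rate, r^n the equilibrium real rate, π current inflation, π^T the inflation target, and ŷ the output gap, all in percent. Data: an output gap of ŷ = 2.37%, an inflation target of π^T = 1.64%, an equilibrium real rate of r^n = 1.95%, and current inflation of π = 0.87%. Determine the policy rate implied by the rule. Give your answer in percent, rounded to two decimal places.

3.62%

r = 1.95 + 1.64 + 1.5 × (0.87 − 1.64) + 0.5 × 2.37
   = 1.95 + 1.64 − 1.155 + 1.185 = 3.62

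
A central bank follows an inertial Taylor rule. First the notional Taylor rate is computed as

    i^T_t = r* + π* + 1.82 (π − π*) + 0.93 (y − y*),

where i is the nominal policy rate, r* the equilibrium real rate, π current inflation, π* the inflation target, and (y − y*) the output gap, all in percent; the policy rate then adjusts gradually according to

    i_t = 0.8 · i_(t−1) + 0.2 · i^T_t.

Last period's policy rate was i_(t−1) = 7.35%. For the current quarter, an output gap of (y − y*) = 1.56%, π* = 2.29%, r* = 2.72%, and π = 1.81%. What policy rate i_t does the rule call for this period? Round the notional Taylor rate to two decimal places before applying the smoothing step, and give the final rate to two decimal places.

7.00%

i^T_t = 2.72 + 2.29 + 1.82 × (1.81 − 2.29) + 0.93 × 1.56
   = 2.72 + 2.29 − 0.8736 + 1.4508 = 5.59
i_t = 0.8 × 7.35 + 0.2 × 5.59 = 5.88 + 1.118 = 7.00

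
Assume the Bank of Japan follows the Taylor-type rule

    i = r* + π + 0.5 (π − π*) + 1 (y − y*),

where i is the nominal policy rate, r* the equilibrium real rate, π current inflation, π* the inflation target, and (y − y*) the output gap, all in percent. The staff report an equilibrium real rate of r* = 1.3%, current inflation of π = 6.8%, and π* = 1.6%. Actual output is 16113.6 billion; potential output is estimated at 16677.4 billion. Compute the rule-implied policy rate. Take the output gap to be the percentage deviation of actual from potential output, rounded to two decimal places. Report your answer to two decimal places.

7.32%

Output gap = 100 × (16113.6 − 16677.4) / 16677.4 = -3.38%.
i = 1.30 + 6.80 + 0.5 × (6.80 − 1.60) + 1 × (-3.38)
   = 1.30 + 6.8 + 2.6 − 3.38 = 7.32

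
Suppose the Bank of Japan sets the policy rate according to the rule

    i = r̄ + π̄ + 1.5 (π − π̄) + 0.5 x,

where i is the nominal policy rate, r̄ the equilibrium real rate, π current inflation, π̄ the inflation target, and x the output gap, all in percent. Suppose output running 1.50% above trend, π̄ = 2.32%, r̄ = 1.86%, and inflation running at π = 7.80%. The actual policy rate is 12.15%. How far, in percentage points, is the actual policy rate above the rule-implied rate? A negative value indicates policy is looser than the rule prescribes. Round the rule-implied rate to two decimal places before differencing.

-1.00 pp

Output 1.50% above potential → x = 1.50.
i = 1.86 + 2.32 + 1.5 × (7.80 − 2.32) + 0.5 × 1.50
   = 1.86 + 2.32 + 8.22 + 0.75 = 13.15
Deviation = 12.15 − 13.15 = -1.00 pp.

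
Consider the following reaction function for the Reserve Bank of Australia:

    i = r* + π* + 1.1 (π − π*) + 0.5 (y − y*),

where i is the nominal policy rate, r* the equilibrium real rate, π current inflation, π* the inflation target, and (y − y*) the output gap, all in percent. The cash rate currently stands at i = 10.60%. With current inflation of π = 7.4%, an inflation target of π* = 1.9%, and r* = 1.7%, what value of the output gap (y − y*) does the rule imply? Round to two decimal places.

0.5 (y − y*) = 10.60 − 1.7 − 1.9 − 1.1 × (7.4 − 1.9) = 0.95
(y − y*) = 0.95 / 0.5 = 1.90

1.90%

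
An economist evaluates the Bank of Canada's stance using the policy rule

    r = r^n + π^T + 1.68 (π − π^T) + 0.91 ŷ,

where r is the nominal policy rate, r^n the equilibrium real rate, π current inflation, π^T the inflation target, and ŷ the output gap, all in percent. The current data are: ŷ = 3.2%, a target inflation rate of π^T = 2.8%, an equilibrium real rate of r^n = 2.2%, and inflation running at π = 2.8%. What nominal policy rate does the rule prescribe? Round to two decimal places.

r = 2.2 + 2.8 + 1.68 × (2.8 − 2.8) + 0.91 × 3.2
   = 2.2 + 2.8 + 0 + 2.912 = 7.91

7.91%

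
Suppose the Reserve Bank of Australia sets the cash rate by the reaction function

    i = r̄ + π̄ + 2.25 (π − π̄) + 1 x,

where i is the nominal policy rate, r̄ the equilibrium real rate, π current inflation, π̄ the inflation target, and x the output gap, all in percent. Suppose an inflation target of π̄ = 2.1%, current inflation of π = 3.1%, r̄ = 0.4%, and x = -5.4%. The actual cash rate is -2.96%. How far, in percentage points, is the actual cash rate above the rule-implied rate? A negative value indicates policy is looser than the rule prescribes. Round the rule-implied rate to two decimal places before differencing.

-2.31 pp

i = 0.4 + 2.1 + 2.25 × (3.1 − 2.1) + 1 × (-5.4)
   = 0.4 + 2.1 + 2.25 − 5.4 = -0.65
Deviation = -2.96 − (-0.65) = -2.31 pp.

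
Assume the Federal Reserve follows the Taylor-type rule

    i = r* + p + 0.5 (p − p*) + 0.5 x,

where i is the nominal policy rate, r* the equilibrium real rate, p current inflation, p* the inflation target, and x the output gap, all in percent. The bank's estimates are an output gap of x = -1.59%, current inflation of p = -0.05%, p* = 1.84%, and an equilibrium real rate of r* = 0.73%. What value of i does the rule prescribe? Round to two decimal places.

-1.06%

i = 0.73 + (-0.05) + 0.5 × (-0.05 − 1.84) + 0.5 × (-1.59)
   = 0.73 − 0.05 − 0.945 − 0.795 = -1.06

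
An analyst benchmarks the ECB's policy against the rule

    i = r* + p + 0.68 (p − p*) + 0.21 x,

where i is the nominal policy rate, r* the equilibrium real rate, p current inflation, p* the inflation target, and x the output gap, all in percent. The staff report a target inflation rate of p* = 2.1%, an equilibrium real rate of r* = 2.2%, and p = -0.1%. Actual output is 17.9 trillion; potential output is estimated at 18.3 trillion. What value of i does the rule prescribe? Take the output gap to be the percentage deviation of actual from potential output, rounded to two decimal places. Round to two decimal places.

Output gap = 100 × (17.9 − 18.3) / 18.3 = -2.19%.
i = 2.20 + (-0.10) + 0.68 × (-0.10 − 2.10) + 0.21 × (-2.19)
   = 2.20 − 0.1 − 1.496 − 0.4599 = 0.14

0.14%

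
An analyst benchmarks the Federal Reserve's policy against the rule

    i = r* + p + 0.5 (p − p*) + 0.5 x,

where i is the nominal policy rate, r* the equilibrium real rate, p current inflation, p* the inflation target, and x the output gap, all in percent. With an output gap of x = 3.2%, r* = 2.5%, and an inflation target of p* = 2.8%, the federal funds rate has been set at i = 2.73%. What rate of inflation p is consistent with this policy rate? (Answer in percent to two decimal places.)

Collecting p: i = r* + (1 + 0.5) p − 0.5 p* + 0.5 x
1.5 p = 2.73 − 2.5 + 0.5 × 2.8 − 0.5 × 3.2 = 0.03
p = 0.03 / 1.5 = 0.02

0.02%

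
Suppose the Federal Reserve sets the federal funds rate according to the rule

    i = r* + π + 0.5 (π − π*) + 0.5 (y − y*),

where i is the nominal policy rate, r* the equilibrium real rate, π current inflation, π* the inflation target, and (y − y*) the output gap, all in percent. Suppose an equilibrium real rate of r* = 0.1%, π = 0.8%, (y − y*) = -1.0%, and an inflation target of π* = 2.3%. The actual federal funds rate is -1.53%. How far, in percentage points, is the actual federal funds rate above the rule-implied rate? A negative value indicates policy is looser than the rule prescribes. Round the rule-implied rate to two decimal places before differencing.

i = 0.1 + 0.8 + 0.5 × (0.8 − 2.3) + 0.5 × (-1.0)
   = 0.1 + 0.8 − 0.75 − 0.5 = -0.35
Deviation = -1.53 − (-0.35) = -1.18 pp.

-1.18 pp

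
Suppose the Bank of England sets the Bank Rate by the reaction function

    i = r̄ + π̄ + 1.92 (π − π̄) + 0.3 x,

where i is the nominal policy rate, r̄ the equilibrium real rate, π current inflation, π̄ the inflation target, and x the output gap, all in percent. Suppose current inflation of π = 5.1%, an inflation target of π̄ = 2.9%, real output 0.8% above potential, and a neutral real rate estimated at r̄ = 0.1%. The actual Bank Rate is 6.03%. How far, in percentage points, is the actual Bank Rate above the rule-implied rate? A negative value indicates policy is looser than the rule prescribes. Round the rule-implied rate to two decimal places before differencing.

Output 0.8% above potential → x = 0.8.
i = 0.1 + 2.9 + 1.92 × (5.1 − 2.9) + 0.3 × 0.8
   = 0.1 + 2.9 + 4.224 + 0.24 = 7.46
Deviation = 6.03 − 7.46 = -1.43 pp.

-1.43 pp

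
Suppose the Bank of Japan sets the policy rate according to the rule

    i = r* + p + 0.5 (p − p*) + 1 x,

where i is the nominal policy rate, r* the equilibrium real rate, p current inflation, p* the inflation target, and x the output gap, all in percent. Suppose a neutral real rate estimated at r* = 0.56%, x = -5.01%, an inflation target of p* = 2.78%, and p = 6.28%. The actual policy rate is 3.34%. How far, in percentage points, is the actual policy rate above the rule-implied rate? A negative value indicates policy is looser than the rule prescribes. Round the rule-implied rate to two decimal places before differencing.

i = 0.56 + 6.28 + 0.5 × (6.28 − 2.78) + 1 × (-5.01)
   = 0.56 + 6.28 + 1.75 − 5.01 = 3.58
Deviation = 3.34 − 3.58 = -0.24 pp.

-0.24 pp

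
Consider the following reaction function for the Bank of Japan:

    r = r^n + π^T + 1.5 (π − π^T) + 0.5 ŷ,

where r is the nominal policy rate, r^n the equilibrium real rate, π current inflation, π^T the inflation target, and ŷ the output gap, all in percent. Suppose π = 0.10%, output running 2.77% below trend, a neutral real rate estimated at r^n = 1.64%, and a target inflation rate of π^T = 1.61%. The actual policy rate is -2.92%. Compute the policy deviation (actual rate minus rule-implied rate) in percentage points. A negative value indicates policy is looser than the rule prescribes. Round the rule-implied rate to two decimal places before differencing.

-2.52 pp

Output 2.77% below potential → ŷ = -2.77.
r = 1.64 + 1.61 + 1.5 × (0.10 − 1.61) + 0.5 × (-2.77)
   = 1.64 + 1.61 − 2.265 − 1.385 = -0.40
Deviation = -2.92 − (-0.40) = -2.52 pp.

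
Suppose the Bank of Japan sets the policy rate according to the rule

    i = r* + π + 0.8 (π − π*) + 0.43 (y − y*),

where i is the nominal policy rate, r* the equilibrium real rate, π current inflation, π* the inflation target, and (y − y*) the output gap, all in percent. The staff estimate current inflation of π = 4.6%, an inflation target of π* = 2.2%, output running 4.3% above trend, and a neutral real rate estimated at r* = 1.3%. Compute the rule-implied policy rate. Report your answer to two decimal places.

Output 4.3% above potential → (y − y*) = 4.3.
i = 1.3 + 4.6 + 0.8 × (4.6 − 2.2) + 0.43 × 4.3
   = 1.3 + 4.6 + 1.92 + 1.849 = 9.67

9.67%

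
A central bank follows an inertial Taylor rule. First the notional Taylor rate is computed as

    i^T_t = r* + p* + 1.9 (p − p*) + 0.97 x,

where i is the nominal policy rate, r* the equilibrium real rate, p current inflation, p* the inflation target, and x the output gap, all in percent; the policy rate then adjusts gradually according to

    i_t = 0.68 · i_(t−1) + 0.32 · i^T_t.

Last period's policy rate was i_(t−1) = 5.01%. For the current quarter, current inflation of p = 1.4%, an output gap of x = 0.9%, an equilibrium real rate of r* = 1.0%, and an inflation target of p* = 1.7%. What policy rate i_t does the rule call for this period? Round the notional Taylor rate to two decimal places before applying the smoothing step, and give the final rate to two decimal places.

4.37%

i^T_t = 1.0 + 1.7 + 1.9 × (1.4 − 1.7) + 0.97 × 0.9
   = 1.0 + 1.7 − 0.57 + 0.873 = 3.00
i_t = 0.68 × 5.01 + 0.32 × 3.00 = 3.4068 + 0.96 = 4.37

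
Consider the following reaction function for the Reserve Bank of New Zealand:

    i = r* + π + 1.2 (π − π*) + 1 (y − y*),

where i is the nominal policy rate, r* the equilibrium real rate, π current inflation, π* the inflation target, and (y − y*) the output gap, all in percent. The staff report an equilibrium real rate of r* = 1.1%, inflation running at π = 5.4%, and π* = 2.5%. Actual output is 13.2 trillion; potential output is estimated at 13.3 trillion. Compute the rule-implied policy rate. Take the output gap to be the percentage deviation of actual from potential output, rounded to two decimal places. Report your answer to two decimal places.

9.23%

Output gap = 100 × (13.2 − 13.3) / 13.3 = -0.75%.
i = 1.10 + 5.40 + 1.2 × (5.40 − 2.50) + 1 × (-0.75)
   = 1.10 + 5.4 + 3.48 − 0.75 = 9.23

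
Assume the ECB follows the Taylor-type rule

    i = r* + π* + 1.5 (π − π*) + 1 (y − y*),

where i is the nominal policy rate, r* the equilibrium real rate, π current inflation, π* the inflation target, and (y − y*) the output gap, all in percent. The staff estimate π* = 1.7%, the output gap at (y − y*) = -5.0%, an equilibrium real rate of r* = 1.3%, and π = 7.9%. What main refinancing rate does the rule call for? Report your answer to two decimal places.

7.30%

i = 1.3 + 1.7 + 1.5 × (7.9 − 1.7) + 1 × (-5.0)
   = 1.3 + 1.7 + 9.3 − 5 = 7.30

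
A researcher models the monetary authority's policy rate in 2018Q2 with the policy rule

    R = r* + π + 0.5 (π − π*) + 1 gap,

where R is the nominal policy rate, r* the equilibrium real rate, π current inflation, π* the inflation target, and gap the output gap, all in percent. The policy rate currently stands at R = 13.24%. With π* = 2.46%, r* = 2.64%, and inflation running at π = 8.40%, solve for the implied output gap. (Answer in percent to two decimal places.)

1 gap = 13.24 − 2.64 − 8.40 − 0.5 × (8.40 − 2.46) = -0.77
gap = -0.77 / 1 = -0.77

-0.77%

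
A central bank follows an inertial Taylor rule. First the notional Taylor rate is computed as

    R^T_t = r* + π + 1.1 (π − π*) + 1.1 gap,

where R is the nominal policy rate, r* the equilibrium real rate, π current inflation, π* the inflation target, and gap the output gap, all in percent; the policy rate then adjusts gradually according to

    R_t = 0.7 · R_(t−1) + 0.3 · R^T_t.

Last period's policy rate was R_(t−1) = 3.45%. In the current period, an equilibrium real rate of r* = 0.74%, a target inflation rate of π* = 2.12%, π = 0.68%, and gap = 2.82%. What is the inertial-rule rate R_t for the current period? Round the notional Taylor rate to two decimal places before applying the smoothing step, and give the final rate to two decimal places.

R^T_t = 0.74 + 0.68 + 1.1 × (0.68 − 2.12) + 1.1 × 2.82
   = 0.74 + 0.68 − 1.584 + 3.102 = 2.94
R_t = 0.7 × 3.45 + 0.3 × 2.94 = 2.415 + 0.882 = 3.30

3.30%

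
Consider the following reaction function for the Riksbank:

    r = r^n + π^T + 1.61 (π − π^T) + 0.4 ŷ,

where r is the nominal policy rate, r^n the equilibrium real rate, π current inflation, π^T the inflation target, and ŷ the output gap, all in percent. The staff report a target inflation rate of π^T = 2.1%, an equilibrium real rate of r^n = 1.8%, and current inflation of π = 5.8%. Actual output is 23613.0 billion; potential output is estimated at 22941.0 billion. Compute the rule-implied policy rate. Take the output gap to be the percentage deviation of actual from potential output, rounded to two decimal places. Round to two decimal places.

11.03%

Output gap = 100 × (23613.0 − 22941.0) / 22941.0 = 2.93%.
r = 1.80 + 2.10 + 1.61 × (5.80 − 2.10) + 0.4 × 2.93
   = 1.80 + 2.1 + 5.957 + 1.172 = 11.03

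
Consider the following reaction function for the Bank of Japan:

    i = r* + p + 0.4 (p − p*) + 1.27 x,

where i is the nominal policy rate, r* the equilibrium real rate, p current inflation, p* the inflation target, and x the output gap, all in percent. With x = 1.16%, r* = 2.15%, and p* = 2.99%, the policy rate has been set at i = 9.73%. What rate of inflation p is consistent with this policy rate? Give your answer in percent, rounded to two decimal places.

5.22%

Collecting p: i = r* + (1 + 0.4) p − 0.4 p* + 1.27 x
1.4 p = 9.73 − 2.15 + 0.4 × 2.99 − 1.27 × 1.16 = 7.3028
p = 7.3028 / 1.4 = 5.22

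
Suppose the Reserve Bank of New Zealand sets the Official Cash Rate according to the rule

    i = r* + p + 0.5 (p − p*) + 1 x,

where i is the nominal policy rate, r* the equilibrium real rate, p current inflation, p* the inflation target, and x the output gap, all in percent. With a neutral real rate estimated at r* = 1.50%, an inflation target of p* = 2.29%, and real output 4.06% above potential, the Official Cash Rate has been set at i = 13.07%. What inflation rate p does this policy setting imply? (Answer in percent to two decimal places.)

5.77%

Output 4.06% above potential → x = 4.06.
Collecting p: i = r* + (1 + 0.5) p − 0.5 p* + 1 x
1.5 p = 13.07 − 1.50 + 0.5 × 2.29 − 1 × 4.06 = 8.655
p = 8.655 / 1.5 = 5.77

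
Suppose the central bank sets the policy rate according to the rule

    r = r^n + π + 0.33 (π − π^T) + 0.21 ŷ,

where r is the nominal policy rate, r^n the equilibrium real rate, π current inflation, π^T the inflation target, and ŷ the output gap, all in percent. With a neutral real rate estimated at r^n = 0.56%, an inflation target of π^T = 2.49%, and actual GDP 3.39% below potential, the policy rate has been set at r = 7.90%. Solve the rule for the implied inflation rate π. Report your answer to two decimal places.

6.67%

Output 3.39% below potential → ŷ = -3.39.
Collecting π: r = r^n + (1 + 0.33) π − 0.33 π^T + 0.21 ŷ
1.33 π = 7.90 − 0.56 + 0.33 × 2.49 − 0.21 × (-3.39) = 8.8736
π = 8.8736 / 1.33 = 6.67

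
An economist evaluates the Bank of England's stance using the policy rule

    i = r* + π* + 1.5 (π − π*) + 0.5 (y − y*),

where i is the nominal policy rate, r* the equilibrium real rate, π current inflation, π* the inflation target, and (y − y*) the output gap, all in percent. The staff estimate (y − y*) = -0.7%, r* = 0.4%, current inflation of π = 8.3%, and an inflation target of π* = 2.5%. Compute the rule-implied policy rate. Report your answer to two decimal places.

i = 0.4 + 2.5 + 1.5 × (8.3 − 2.5) + 0.5 × (-0.7)
   = 0.4 + 2.5 + 8.7 − 0.35 = 11.25

11.25%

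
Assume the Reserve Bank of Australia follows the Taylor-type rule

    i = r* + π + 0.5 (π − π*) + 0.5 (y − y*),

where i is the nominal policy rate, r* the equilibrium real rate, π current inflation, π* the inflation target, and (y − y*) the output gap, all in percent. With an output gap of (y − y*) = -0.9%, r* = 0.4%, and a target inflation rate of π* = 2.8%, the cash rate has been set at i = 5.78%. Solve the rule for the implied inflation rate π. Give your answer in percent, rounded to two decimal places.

Collecting π: i = r* + (1 + 0.5) π − 0.5 π* + 0.5 (y − y*)
1.5 π = 5.78 − 0.4 + 0.5 × 2.8 − 0.5 × (-0.9) = 7.23
π = 7.23 / 1.5 = 4.82

4.82%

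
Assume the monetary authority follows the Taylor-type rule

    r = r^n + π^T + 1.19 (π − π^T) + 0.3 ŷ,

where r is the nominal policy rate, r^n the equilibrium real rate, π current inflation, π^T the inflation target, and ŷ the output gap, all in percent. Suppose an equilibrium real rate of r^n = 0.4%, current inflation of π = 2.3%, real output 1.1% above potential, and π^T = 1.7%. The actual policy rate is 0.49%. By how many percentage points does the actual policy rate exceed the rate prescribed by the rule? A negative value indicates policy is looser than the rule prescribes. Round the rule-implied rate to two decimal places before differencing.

-2.65 pp

Output 1.1% above potential → ŷ = 1.1.
r = 0.4 + 1.7 + 1.19 × (2.3 − 1.7) + 0.3 × 1.1
   = 0.4 + 1.7 + 0.714 + 0.33 = 3.14
Deviation = 0.49 − 3.14 = -2.65 pp.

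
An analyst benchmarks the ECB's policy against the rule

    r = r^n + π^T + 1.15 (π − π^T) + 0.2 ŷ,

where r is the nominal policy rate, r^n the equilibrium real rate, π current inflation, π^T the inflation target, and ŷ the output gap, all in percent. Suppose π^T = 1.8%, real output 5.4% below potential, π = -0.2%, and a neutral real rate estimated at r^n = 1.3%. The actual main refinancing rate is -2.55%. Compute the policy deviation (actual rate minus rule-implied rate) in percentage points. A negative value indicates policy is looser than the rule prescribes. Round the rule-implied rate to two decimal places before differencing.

Output 5.4% below potential → ŷ = -5.4.
r = 1.3 + 1.8 + 1.15 × (-0.2 − 1.8) + 0.2 × (-5.4)
   = 1.3 + 1.8 − 2.3 − 1.08 = -0.28
Deviation = -2.55 − (-0.28) = -2.27 pp.

-2.27 pp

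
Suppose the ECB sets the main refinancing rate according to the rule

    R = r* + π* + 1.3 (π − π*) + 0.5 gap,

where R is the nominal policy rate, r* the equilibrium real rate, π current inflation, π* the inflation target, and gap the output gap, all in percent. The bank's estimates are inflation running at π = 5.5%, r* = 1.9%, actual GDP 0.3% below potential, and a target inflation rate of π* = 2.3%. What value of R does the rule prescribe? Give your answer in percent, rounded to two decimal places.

Output 0.3% below potential → gap = -0.3.
R = 1.9 + 2.3 + 1.3 × (5.5 − 2.3) + 0.5 × (-0.3)
   = 1.9 + 2.3 + 4.16 − 0.15 = 8.21

8.21%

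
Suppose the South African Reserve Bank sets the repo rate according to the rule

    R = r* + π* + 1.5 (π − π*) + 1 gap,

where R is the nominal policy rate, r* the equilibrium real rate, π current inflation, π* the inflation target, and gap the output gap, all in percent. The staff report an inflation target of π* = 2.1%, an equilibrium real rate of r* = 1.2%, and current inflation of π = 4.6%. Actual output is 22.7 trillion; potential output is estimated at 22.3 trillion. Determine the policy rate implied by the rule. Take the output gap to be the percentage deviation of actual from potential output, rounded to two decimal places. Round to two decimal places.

8.84%

Output gap = 100 × (22.7 − 22.3) / 22.3 = 1.79%.
R = 1.20 + 2.10 + 1.5 × (4.60 − 2.10) + 1 × 1.79
   = 1.20 + 2.1 + 3.75 + 1.79 = 8.84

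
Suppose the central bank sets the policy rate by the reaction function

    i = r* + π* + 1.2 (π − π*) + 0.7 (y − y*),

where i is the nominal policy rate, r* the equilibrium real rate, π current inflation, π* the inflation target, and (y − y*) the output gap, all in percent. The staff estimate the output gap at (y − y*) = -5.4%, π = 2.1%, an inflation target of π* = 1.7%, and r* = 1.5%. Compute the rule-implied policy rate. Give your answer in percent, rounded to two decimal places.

i = 1.5 + 1.7 + 1.2 × (2.1 − 1.7) + 0.7 × (-5.4)
   = 1.5 + 1.7 + 0.48 − 3.78 = -0.10

-0.10%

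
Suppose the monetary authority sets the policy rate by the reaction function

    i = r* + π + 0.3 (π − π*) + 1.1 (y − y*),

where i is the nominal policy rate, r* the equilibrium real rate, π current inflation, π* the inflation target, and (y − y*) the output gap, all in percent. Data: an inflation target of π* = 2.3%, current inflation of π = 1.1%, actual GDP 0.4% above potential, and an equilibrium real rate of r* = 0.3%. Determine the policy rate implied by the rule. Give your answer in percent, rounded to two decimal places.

Output 0.4% above potential → (y − y*) = 0.4.
i = 0.3 + 1.1 + 0.3 × (1.1 − 2.3) + 1.1 × 0.4
   = 0.3 + 1.1 − 0.36 + 0.44 = 1.48

1.48%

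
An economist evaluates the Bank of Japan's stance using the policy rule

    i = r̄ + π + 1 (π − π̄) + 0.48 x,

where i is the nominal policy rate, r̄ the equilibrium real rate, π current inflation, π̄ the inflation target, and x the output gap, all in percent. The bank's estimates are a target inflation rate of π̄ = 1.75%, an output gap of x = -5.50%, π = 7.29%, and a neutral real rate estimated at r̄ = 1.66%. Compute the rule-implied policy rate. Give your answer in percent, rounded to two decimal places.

i = 1.66 + 7.29 + 1 × (7.29 − 1.75) + 0.48 × (-5.50)
   = 1.66 + 7.29 + 5.54 − 2.64 = 11.85

11.85%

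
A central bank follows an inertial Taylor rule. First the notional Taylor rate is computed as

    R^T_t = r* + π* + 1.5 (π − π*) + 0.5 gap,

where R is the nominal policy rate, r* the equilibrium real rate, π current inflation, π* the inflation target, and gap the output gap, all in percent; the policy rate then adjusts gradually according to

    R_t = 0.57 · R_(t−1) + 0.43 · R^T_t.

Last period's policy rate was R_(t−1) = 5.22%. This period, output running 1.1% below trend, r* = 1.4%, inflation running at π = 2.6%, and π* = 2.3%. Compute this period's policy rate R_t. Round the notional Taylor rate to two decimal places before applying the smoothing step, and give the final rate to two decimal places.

Output 1.1% below potential → gap = -1.1.
R^T_t = 1.4 + 2.3 + 1.5 × (2.6 − 2.3) + 0.5 × (-1.1)
   = 1.4 + 2.3 + 0.45 − 0.55 = 3.60
R_t = 0.57 × 5.22 + 0.43 × 3.60 = 2.9754 + 1.548 = 4.52

4.52%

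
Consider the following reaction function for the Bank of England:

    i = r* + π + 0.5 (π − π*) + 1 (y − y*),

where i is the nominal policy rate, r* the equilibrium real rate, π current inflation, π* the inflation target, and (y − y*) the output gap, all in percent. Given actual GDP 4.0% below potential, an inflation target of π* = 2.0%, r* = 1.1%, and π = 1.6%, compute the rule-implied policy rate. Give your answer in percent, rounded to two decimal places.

Output 4.0% below potential → (y − y*) = -4.0.
i = 1.1 + 1.6 + 0.5 × (1.6 − 2.0) + 1 × (-4.0)
   = 1.1 + 1.6 − 0.2 − 4 = -1.50

-1.50%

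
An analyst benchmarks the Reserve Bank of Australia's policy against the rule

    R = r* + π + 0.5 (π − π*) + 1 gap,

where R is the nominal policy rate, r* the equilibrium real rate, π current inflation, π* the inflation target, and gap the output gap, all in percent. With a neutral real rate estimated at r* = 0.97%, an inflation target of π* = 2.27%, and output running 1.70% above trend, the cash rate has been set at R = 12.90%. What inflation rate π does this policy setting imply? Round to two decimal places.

Output 1.70% above potential → gap = 1.70.
Collecting π: R = r* + (1 + 0.5) π − 0.5 π* + 1 gap
1.5 π = 12.90 − 0.97 + 0.5 × 2.27 − 1 × 1.70 = 11.365
π = 11.365 / 1.5 = 7.58

7.58%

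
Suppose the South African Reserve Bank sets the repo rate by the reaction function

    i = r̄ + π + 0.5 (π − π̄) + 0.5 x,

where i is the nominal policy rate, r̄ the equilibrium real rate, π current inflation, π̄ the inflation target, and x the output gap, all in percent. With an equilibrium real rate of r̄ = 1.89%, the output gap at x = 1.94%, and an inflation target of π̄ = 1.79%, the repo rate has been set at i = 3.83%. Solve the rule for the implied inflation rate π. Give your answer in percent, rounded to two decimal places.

Collecting π: i = r̄ + (1 + 0.5) π − 0.5 π̄ + 0.5 x
1.5 π = 3.83 − 1.89 + 0.5 × 1.79 − 0.5 × 1.94 = 1.865
π = 1.865 / 1.5 = 1.24

1.24%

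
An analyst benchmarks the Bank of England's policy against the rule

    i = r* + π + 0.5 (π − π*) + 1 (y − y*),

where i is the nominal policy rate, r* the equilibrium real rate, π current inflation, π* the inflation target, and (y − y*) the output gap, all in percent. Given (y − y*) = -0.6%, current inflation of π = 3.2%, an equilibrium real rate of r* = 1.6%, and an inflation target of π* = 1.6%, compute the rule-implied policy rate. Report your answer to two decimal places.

i = 1.6 + 3.2 + 0.5 × (3.2 − 1.6) + 1 × (-0.6)
   = 1.6 + 3.2 + 0.8 − 0.6 = 5.00

5.00%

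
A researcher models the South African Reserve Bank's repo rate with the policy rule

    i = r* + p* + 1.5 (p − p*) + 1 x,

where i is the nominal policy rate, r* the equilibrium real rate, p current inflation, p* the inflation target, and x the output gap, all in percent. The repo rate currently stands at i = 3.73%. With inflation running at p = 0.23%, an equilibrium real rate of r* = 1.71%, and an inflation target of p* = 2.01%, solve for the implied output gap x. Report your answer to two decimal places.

1 x = 3.73 − 1.71 − 2.01 − 1.5 × (0.23 − 2.01) = 2.68
x = 2.68 / 1 = 2.68

2.68%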